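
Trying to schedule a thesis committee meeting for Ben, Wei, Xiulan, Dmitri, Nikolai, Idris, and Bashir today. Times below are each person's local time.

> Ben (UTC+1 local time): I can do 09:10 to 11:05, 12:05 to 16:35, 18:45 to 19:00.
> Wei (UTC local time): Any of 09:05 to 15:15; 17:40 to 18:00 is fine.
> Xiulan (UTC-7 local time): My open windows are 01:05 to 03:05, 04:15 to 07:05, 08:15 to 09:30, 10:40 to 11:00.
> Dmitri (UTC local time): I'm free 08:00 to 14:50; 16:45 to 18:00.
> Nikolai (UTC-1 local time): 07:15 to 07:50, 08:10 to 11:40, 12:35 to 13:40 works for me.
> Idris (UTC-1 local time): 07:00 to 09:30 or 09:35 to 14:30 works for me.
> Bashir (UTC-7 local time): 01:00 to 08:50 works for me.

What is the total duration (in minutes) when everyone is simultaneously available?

Ben in UTC: 08:10-10:05, 11:05-15:35, 17:45-18:00 (subtract 1h to convert from UTC+1).
Wei in UTC: 09:05-15:15, 17:40-18:00.
Xiulan in UTC: 08:05-10:05, 11:15-14:05, 15:15-16:30, 17:40-18:00 (add 7h to convert from UTC-7).
Dmitri in UTC: 08:00-14:50, 16:45-18:00.
Nikolai in UTC: 08:15-08:50, 09:10-12:40, 13:35-14:40 (add 1h to convert from UTC-1).
Idris in UTC: 08:00-10:30, 10:35-15:30 (add 1h to convert from UTC-1).
Bashir in UTC: 08:00-15:50 (add 7h to convert from UTC-7).
Ben ∩ Wei: 09:05-10:05, 11:05-15:15, 17:45-18:00.
Ben ∩ Wei ∩ Xiulan: 09:05-10:05, 11:15-14:05, 17:45-18:00.
Ben ∩ Wei ∩ Xiulan ∩ Dmitri: 09:05-10:05, 11:15-14:05, 17:45-18:00.
Ben ∩ Wei ∩ Xiulan ∩ Dmitri ∩ Nikolai: 09:10-10:05, 11:15-12:40, 13:35-14:05.
Ben ∩ Wei ∩ Xiulan ∩ Dmitri ∩ Nikolai ∩ Idris: 09:10-10:05, 11:15-12:40, 13:35-14:05.
Ben ∩ Wei ∩ Xiulan ∩ Dmitri ∩ Nikolai ∩ Idris ∩ Bashir: 09:10-10:05, 11:15-12:40, 13:35-14:05.
So the common availability across everyone is 09:10-10:05, 11:15-12:40, 13:35-14:05.
Summing the common windows: 55 + 85 + 30 = 170 minutes.

170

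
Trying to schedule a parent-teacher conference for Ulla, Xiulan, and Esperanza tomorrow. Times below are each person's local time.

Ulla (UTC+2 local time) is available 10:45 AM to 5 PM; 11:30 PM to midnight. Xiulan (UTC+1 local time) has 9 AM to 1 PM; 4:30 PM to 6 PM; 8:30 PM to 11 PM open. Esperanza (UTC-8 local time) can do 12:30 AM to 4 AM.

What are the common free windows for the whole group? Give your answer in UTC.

Ulla in UTC: 08:45-15:00, 21:30-22:00 (subtract 2h to convert from UTC+2).
Xiulan in UTC: 08:00-12:00, 15:30-17:00, 19:30-22:00 (subtract 1h to convert from UTC+1).
Esperanza in UTC: 08:30-12:00 (add 8h to convert from UTC-8).
Ulla ∩ Xiulan: 08:45-12:00, 21:30-22:00.
Ulla ∩ Xiulan ∩ Esperanza: 08:45-12:00.
So the common availability across everyone is 08:45-12:00.

08:45-12:00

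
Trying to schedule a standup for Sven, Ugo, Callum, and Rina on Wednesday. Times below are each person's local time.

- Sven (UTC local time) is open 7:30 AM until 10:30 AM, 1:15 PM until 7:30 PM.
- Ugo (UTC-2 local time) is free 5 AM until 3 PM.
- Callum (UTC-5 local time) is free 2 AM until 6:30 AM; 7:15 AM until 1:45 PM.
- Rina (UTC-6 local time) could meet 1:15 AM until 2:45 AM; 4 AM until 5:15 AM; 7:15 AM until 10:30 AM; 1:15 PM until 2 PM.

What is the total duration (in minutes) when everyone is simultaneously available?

Sven in UTC: 07:30-10:30, 13:15-19:30.
Ugo in UTC: 07:00-17:00 (add 2h to convert from UTC-2).
Callum in UTC: 07:00-11:30, 12:15-18:45 (add 5h to convert from UTC-5).
Rina in UTC: 07:15-08:45, 10:00-11:15, 13:15-16:30, 19:15-20:00 (add 6h to convert from UTC-6).
Sven ∩ Ugo: 07:30-10:30, 13:15-17:00.
Sven ∩ Ugo ∩ Callum: 07:30-10:30, 13:15-17:00.
Sven ∩ Ugo ∩ Callum ∩ Rina: 07:30-08:45, 10:00-10:30, 13:15-16:30.
So the common availability across everyone is 07:30-08:45, 10:00-10:30, 13:15-16:30.
Summing the common windows: 75 + 30 + 195 = 300 minutes.

300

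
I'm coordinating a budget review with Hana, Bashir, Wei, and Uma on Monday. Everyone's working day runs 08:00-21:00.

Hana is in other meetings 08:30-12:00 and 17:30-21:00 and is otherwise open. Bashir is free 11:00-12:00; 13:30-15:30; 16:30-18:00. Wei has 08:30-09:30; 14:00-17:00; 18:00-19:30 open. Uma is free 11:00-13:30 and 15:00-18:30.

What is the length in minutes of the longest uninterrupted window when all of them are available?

30

Hana free: 08:00-08:30, 12:00-17:30 (invert busy blocks within the working day).
Bashir free: 11:00-12:00, 13:30-15:30, 16:30-18:00.
Wei free: 08:30-09:30, 14:00-17:00, 18:00-19:30.
Uma free: 11:00-13:30, 15:00-18:30.
Hana ∩ Bashir: 13:30-15:30, 16:30-17:30.
Hana ∩ Bashir ∩ Wei: 14:00-15:30, 16:30-17:00.
Hana ∩ Bashir ∩ Wei ∩ Uma: 15:00-15:30, 16:30-17:00.
The longest is 15:00-15:30 at 30 minutes.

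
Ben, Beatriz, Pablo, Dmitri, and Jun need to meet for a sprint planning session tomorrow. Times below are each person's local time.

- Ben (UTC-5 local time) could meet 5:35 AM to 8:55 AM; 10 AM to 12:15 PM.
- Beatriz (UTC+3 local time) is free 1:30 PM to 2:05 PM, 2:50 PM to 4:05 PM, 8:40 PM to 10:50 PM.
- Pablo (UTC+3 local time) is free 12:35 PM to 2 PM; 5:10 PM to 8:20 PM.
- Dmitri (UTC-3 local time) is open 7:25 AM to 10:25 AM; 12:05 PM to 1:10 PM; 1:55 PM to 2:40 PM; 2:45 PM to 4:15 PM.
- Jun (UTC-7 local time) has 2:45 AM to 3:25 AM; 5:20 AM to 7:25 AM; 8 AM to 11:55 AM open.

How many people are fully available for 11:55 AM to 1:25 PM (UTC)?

Ben in UTC: 10:35-13:55, 15:00-17:15 (add 5h to convert from UTC-5).
Beatriz in UTC: 10:30-11:05, 11:50-13:05, 17:40-19:50 (subtract 3h to convert from UTC+3).
Pablo in UTC: 09:35-11:00, 14:10-17:20 (subtract 3h to convert from UTC+3).
Dmitri in UTC: 10:25-13:25, 15:05-16:10, 16:55-17:40, 17:45-19:15 (add 3h to convert from UTC-3).
Jun in UTC: 09:45-10:25, 12:20-14:25, 15:00-18:55 (add 7h to convert from UTC-7).
Ben and Dmitri can make the full 11:55-13:25 slot — that's 2.

2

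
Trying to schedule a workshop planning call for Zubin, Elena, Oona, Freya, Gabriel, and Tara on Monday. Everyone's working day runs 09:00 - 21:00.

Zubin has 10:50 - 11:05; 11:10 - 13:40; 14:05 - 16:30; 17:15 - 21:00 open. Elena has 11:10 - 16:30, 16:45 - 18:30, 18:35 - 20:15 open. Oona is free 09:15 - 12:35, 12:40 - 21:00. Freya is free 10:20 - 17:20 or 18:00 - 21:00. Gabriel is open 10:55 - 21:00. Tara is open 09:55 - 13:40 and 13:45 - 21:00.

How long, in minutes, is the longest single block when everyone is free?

145

Zubin ∩ Elena: 11:10-13:40, 14:05-16:30, 17:15-18:30, 18:35-20:15.
Zubin ∩ Elena ∩ Oona: 11:10-12:35, 12:40-13:40, 14:05-16:30, 17:15-18:30, 18:35-20:15.
Zubin ∩ Elena ∩ Oona ∩ Freya: 11:10-12:35, 12:40-13:40, 14:05-16:30, 17:15-17:20, 18:00-18:30, 18:35-20:15.
Zubin ∩ Elena ∩ Oona ∩ Freya ∩ Gabriel: 11:10-12:35, 12:40-13:40, 14:05-16:30, 17:15-17:20, 18:00-18:30, 18:35-20:15.
Zubin ∩ Elena ∩ Oona ∩ Freya ∩ Gabriel ∩ Tara: 11:10-12:35, 12:40-13:40, 14:05-16:30, 17:15-17:20, 18:00-18:30, 18:35-20:15.
So the common availability across everyone is 11:10-12:35, 12:40-13:40, 14:05-16:30, 17:15-17:20, 18:00-18:30, 18:35-20:15.
The longest is 14:05-16:30 at 145 minutes.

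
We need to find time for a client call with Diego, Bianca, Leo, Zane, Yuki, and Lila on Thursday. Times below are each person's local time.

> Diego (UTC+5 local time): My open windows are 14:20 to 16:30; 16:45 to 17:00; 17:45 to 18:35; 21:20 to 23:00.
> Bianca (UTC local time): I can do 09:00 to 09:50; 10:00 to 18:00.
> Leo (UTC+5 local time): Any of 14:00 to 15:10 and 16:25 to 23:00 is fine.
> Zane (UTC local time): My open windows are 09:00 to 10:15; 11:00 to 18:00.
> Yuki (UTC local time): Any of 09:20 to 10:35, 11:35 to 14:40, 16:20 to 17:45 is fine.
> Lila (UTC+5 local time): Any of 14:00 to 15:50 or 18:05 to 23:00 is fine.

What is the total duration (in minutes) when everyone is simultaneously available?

155

Diego in UTC: 09:20-11:30, 11:45-12:00, 12:45-13:35, 16:20-18:00 (subtract 5h to convert from UTC+5).
Bianca in UTC: 09:00-09:50, 10:00-18:00.
Leo in UTC: 09:00-10:10, 11:25-18:00 (subtract 5h to convert from UTC+5).
Zane in UTC: 09:00-10:15, 11:00-18:00.
Yuki in UTC: 09:20-10:35, 11:35-14:40, 16:20-17:45.
Lila in UTC: 09:00-10:50, 13:05-18:00 (subtract 5h to convert from UTC+5).
Diego ∩ Bianca: 09:20-09:50, 10:00-11:30, 11:45-12:00, 12:45-13:35, 16:20-18:00.
Diego ∩ Bianca ∩ Leo: 09:20-09:50, 10:00-10:10, 11:25-11:30, 11:45-12:00, 12:45-13:35, 16:20-18:00.
Diego ∩ Bianca ∩ Leo ∩ Zane: 09:20-09:50, 10:00-10:10, 11:25-11:30, 11:45-12:00, 12:45-13:35, 16:20-18:00.
Diego ∩ Bianca ∩ Leo ∩ Zane ∩ Yuki: 09:20-09:50, 10:00-10:10, 11:45-12:00, 12:45-13:35, 16:20-17:45.
Diego ∩ Bianca ∩ Leo ∩ Zane ∩ Yuki ∩ Lila: 09:20-09:50, 10:00-10:10, 13:05-13:35, 16:20-17:45.
Summing the common windows: 30 + 10 + 30 + 85 = 155 minutes.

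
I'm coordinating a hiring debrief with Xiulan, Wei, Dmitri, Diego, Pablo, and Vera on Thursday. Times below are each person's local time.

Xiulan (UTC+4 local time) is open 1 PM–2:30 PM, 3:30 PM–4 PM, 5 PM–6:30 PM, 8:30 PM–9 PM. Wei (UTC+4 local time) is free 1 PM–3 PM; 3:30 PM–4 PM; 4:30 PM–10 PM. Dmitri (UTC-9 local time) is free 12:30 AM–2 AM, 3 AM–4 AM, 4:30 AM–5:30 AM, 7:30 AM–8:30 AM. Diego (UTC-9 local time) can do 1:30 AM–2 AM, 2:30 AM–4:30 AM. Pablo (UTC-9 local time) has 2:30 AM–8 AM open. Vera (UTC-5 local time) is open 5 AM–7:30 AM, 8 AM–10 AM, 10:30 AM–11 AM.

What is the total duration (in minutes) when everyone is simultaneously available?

Xiulan in UTC: 09:00-10:30, 11:30-12:00, 13:00-14:30, 16:30-17:00 (subtract 4h to convert from UTC+4).
Wei in UTC: 09:00-11:00, 11:30-12:00, 12:30-18:00 (subtract 4h to convert from UTC+4).
Dmitri in UTC: 09:30-11:00, 12:00-13:00, 13:30-14:30, 16:30-17:30 (add 9h to convert from UTC-9).
Diego in UTC: 10:30-11:00, 11:30-13:30 (add 9h to convert from UTC-9).
Pablo in UTC: 11:30-17:00 (add 9h to convert from UTC-9).
Vera in UTC: 10:00-12:30, 13:00-15:00, 15:30-16:00 (add 5h to convert from UTC-5).
Xiulan ∩ Wei: 09:00-10:30, 11:30-12:00, 13:00-14:30, 16:30-17:00.
Xiulan ∩ Wei ∩ Dmitri: 09:30-10:30, 13:30-14:30, 16:30-17:00.
Xiulan ∩ Wei ∩ Dmitri ∩ Diego: ∅.
Xiulan ∩ Wei ∩ Dmitri ∩ Diego ∩ Pablo: ∅.
Xiulan ∩ Wei ∩ Dmitri ∩ Diego ∩ Pablo ∩ Vera: ∅.
There is no time when everyone is free.
There is no common window, so the total is 0 minutes.

0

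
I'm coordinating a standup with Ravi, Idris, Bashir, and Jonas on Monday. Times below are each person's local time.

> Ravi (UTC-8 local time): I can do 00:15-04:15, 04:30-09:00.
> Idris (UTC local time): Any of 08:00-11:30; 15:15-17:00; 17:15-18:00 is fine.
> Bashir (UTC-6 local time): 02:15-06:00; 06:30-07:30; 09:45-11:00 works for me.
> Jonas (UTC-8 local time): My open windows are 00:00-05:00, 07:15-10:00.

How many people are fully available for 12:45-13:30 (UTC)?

Ravi in UTC: 08:15-12:15, 12:30-17:00 (add 8h to convert from UTC-8).
Idris in UTC: 08:00-11:30, 15:15-17:00, 17:15-18:00.
Bashir in UTC: 08:15-12:00, 12:30-13:30, 15:45-17:00 (add 6h to convert from UTC-6).
Jonas in UTC: 08:00-13:00, 15:15-18:00 (add 8h to convert from UTC-8).
Ravi and Bashir can make the full 12:45-13:30 slot — that's 2.

2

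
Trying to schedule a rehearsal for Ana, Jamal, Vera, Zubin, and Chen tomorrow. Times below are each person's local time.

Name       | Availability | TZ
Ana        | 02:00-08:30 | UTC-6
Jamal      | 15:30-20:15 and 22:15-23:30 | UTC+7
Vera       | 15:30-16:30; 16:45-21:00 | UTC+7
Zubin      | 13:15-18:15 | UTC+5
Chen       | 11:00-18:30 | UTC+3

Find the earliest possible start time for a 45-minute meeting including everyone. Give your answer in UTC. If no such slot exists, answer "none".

08:30

Ana in UTC: 08:00-14:30 (add 6h to convert from UTC-6).
Jamal in UTC: 08:30-13:15, 15:15-16:30 (subtract 7h to convert from UTC+7).
Vera in UTC: 08:30-09:30, 09:45-14:00 (subtract 7h to convert from UTC+7).
Zubin in UTC: 08:15-13:15 (subtract 5h to convert from UTC+5).
Chen in UTC: 08:00-15:30 (subtract 3h to convert from UTC+3).
Ana ∩ Jamal: 08:30-13:15.
Ana ∩ Jamal ∩ Vera: 08:30-09:30, 09:45-13:15.
Ana ∩ Jamal ∩ Vera ∩ Zubin: 08:30-09:30, 09:45-13:15.
Ana ∩ Jamal ∩ Vera ∩ Zubin ∩ Chen: 08:30-09:30, 09:45-13:15.
So the common availability across everyone is 08:30-09:30, 09:45-13:15.
The first common window of at least 45 minutes is 08:30-09:30, so the earliest start is 08:30.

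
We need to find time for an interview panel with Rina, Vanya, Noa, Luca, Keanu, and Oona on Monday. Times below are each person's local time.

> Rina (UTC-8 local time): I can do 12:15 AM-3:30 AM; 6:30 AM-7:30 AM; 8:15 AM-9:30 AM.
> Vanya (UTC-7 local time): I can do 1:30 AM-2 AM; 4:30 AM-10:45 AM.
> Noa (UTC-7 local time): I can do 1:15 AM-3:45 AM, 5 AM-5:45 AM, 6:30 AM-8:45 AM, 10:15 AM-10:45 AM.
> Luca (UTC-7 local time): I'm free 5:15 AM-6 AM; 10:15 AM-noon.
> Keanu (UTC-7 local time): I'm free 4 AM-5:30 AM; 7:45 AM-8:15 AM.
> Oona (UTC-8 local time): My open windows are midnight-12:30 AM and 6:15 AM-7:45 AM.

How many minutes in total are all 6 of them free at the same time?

0

Rina in UTC: 08:15-11:30, 14:30-15:30, 16:15-17:30 (add 8h to convert from UTC-8).
Vanya in UTC: 08:30-09:00, 11:30-17:45 (add 7h to convert from UTC-7).
Noa in UTC: 08:15-10:45, 12:00-12:45, 13:30-15:45, 17:15-17:45 (add 7h to convert from UTC-7).
Luca in UTC: 12:15-13:00, 17:15-19:00 (add 7h to convert from UTC-7).
Keanu in UTC: 11:00-12:30, 14:45-15:15 (add 7h to convert from UTC-7).
Oona in UTC: 08:00-08:30, 14:15-15:45 (add 8h to convert from UTC-8).
Rina ∩ Vanya: 08:30-09:00, 14:30-15:30, 16:15-17:30.
Rina ∩ Vanya ∩ Noa: 08:30-09:00, 14:30-15:30, 17:15-17:30.
Rina ∩ Vanya ∩ Noa ∩ Luca: 17:15-17:30.
Rina ∩ Vanya ∩ Noa ∩ Luca ∩ Keanu: ∅.
Rina ∩ Vanya ∩ Noa ∩ Luca ∩ Keanu ∩ Oona: ∅.
There is no time when everyone is free.
There is no common window, so the total is 0 minutes.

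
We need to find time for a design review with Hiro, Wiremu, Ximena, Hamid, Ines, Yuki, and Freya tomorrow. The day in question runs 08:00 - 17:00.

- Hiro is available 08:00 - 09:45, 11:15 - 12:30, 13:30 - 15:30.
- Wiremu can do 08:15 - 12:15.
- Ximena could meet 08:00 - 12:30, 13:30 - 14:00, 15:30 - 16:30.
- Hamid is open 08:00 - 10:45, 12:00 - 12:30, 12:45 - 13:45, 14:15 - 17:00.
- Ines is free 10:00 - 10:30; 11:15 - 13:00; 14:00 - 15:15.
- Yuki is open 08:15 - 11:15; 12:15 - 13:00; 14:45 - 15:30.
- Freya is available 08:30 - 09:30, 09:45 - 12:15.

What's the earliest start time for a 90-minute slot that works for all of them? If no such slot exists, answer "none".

Hiro ∩ Wiremu: 08:15-09:45, 11:15-12:15.
Hiro ∩ Wiremu ∩ Ximena: 08:15-09:45, 11:15-12:15.
Hiro ∩ Wiremu ∩ Ximena ∩ Hamid: 08:15-09:45, 12:00-12:15.
Hiro ∩ Wiremu ∩ Ximena ∩ Hamid ∩ Ines: 12:00-12:15.
Hiro ∩ Wiremu ∩ Ximena ∩ Hamid ∩ Ines ∩ Yuki: ∅.
Hiro ∩ Wiremu ∩ Ximena ∩ Hamid ∩ Ines ∩ Yuki ∩ Freya: ∅.
There is no time when everyone is free.
No common window is at least 90 minutes long.

none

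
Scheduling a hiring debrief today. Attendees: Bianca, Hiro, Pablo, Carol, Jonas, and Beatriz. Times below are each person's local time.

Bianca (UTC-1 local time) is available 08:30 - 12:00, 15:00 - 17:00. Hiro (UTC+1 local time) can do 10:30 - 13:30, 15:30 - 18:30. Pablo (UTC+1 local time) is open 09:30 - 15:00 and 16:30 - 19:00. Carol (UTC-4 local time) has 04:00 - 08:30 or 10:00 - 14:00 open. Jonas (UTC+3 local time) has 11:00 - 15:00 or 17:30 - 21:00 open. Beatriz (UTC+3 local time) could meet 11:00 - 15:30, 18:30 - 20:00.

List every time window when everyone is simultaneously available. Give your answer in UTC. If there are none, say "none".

09:30-12:00, 16:00-17:00

Bianca in UTC: 09:30-13:00, 16:00-18:00 (add 1h to convert from UTC-1).
Hiro in UTC: 09:30-12:30, 14:30-17:30 (subtract 1h to convert from UTC+1).
Pablo in UTC: 08:30-14:00, 15:30-18:00 (subtract 1h to convert from UTC+1).
Carol in UTC: 08:00-12:30, 14:00-18:00 (add 4h to convert from UTC-4).
Jonas in UTC: 08:00-12:00, 14:30-18:00 (subtract 3h to convert from UTC+3).
Beatriz in UTC: 08:00-12:30, 15:30-17:00 (subtract 3h to convert from UTC+3).
Bianca ∩ Hiro: 09:30-12:30, 16:00-17:30.
Bianca ∩ Hiro ∩ Pablo: 09:30-12:30, 16:00-17:30.
Bianca ∩ Hiro ∩ Pablo ∩ Carol: 09:30-12:30, 16:00-17:30.
Bianca ∩ Hiro ∩ Pablo ∩ Carol ∩ Jonas: 09:30-12:00, 16:00-17:30.
Bianca ∩ Hiro ∩ Pablo ∩ Carol ∩ Jonas ∩ Beatriz: 09:30-12:00, 16:00-17:00.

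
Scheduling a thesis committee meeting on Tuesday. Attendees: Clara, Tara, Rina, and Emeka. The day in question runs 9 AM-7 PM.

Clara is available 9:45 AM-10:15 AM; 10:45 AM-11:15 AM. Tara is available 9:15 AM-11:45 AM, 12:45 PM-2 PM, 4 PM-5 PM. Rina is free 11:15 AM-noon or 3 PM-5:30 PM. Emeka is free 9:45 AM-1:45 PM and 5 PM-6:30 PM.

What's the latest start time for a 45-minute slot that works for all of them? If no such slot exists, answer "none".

Clara ∩ Tara: 09:45-10:15, 10:45-11:15.
Clara ∩ Tara ∩ Rina: ∅.
Clara ∩ Tara ∩ Rina ∩ Emeka: ∅.
There is no time when everyone is free.
No common window is at least 45 minutes long.

none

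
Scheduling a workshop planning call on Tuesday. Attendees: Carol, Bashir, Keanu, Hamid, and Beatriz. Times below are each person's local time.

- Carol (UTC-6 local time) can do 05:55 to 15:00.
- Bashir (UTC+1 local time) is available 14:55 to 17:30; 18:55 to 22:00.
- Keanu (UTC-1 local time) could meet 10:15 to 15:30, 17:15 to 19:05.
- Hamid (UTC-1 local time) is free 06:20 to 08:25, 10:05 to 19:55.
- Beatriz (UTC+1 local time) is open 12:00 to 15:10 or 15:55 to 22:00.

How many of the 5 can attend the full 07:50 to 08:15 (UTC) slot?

1

Carol in UTC: 11:55-21:00 (add 6h to convert from UTC-6).
Bashir in UTC: 13:55-16:30, 17:55-21:00 (subtract 1h to convert from UTC+1).
Keanu in UTC: 11:15-16:30, 18:15-20:05 (add 1h to convert from UTC-1).
Hamid in UTC: 07:20-09:25, 11:05-20:55 (add 1h to convert from UTC-1).
Beatriz in UTC: 11:00-14:10, 14:55-21:00 (subtract 1h to convert from UTC+1).
Hamid can make the full 07:50-08:15 slot — that's 1.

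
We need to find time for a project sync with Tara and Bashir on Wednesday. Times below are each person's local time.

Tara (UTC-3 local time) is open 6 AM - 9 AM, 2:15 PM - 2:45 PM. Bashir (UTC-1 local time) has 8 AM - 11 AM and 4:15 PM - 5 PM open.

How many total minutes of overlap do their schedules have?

Tara in UTC: 09:00-12:00, 17:15-17:45 (add 3h to convert from UTC-3).
Bashir in UTC: 09:00-12:00, 17:15-18:00 (add 1h to convert from UTC-1).
Tara ∩ Bashir: 09:00-12:00, 17:15-17:45.
Summing the common windows: 180 + 30 = 210 minutes.

210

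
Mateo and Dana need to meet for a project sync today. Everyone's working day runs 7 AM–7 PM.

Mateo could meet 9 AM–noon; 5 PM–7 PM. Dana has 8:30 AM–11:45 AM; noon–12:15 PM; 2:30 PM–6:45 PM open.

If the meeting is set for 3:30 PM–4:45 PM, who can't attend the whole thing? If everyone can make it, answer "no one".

Mateo

Mateo: not fully free for 15:30-16:45. Dana: free for 15:30-16:45.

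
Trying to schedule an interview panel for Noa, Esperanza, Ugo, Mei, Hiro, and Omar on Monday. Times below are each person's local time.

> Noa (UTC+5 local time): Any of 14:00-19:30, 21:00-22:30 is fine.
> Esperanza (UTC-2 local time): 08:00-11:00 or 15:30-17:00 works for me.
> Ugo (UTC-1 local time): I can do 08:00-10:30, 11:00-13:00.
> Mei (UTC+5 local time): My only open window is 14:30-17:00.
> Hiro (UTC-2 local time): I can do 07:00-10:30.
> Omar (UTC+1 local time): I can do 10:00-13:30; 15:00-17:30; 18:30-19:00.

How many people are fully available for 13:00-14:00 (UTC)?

Noa in UTC: 09:00-14:30, 16:00-17:30 (subtract 5h to convert from UTC+5).
Esperanza in UTC: 10:00-13:00, 17:30-19:00 (add 2h to convert from UTC-2).
Ugo in UTC: 09:00-11:30, 12:00-14:00 (add 1h to convert from UTC-1).
Mei in UTC: 09:30-12:00 (subtract 5h to convert from UTC+5).
Hiro in UTC: 09:00-12:30 (add 2h to convert from UTC-2).
Omar in UTC: 09:00-12:30, 14:00-16:30, 17:30-18:00 (subtract 1h to convert from UTC+1).
Noa and Ugo can make the full 13:00-14:00 slot — that's 2.

2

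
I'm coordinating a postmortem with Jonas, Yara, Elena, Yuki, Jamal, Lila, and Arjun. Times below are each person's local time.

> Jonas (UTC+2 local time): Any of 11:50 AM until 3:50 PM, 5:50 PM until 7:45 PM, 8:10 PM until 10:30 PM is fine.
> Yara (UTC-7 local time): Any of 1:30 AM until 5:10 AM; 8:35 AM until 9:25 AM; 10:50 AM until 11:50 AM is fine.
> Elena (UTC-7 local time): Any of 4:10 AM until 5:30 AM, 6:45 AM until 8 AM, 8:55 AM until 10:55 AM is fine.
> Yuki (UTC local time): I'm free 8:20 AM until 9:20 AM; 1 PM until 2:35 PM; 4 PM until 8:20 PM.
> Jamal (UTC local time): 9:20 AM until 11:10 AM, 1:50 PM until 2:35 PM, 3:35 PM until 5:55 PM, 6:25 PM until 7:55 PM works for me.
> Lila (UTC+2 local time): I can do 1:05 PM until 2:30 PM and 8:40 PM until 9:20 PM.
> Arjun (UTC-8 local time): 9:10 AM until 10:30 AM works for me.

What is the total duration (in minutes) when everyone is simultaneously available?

Jonas in UTC: 09:50-13:50, 15:50-17:45, 18:10-20:30 (subtract 2h to convert from UTC+2).
Yara in UTC: 08:30-12:10, 15:35-16:25, 17:50-18:50 (add 7h to convert from UTC-7).
Elena in UTC: 11:10-12:30, 13:45-15:00, 15:55-17:55 (add 7h to convert from UTC-7).
Yuki in UTC: 08:20-09:20, 13:00-14:35, 16:00-20:20.
Jamal in UTC: 09:20-11:10, 13:50-14:35, 15:35-17:55, 18:25-19:55.
Lila in UTC: 11:05-12:30, 18:40-19:20 (subtract 2h to convert from UTC+2).
Arjun in UTC: 17:10-18:30 (add 8h to convert from UTC-8).
Jonas ∩ Yara: 09:50-12:10, 15:50-16:25, 18:10-18:50.
Jonas ∩ Yara ∩ Elena: 11:10-12:10, 15:55-16:25.
Jonas ∩ Yara ∩ Elena ∩ Yuki: 16:00-16:25.
Jonas ∩ Yara ∩ Elena ∩ Yuki ∩ Jamal: 16:00-16:25.
Jonas ∩ Yara ∩ Elena ∩ Yuki ∩ Jamal ∩ Lila: ∅.
Jonas ∩ Yara ∩ Elena ∩ Yuki ∩ Jamal ∩ Lila ∩ Arjun: ∅.
There is no time when everyone is free.
There is no common window, so the total is 0 minutes.

0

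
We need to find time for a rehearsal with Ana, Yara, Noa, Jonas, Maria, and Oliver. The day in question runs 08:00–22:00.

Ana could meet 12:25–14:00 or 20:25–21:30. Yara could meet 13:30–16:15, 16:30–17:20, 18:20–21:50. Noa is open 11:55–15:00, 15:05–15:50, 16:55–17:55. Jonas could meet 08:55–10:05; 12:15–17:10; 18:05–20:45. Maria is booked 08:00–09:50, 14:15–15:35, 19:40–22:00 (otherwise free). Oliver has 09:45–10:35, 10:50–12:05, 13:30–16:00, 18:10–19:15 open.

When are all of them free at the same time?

Ana free: 12:25-14:00, 20:25-21:30.
Yara free: 13:30-16:15, 16:30-17:20, 18:20-21:50.
Noa free: 11:55-15:00, 15:05-15:50, 16:55-17:55.
Jonas free: 08:55-10:05, 12:15-17:10, 18:05-20:45.
Maria free: 09:50-14:15, 15:35-19:40 (invert busy blocks within the working day).
Oliver free: 09:45-10:35, 10:50-12:05, 13:30-16:00, 18:10-19:15.
Ana ∩ Yara: 13:30-14:00, 20:25-21:30.
Ana ∩ Yara ∩ Noa: 13:30-14:00.
Ana ∩ Yara ∩ Noa ∩ Jonas: 13:30-14:00.
Ana ∩ Yara ∩ Noa ∩ Jonas ∩ Maria: 13:30-14:00.
Ana ∩ Yara ∩ Noa ∩ Jonas ∩ Maria ∩ Oliver: 13:30-14:00.
So the common availability across everyone is 13:30-14:00.

13:30-14:00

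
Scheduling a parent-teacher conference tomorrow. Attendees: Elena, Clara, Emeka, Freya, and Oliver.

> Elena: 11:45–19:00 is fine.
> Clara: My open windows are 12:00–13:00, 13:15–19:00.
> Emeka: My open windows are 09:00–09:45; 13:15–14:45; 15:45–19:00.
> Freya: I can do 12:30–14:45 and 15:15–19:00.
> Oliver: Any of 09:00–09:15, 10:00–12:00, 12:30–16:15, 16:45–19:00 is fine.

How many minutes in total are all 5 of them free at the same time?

255

Elena ∩ Clara: 12:00-13:00, 13:15-19:00.
Elena ∩ Clara ∩ Emeka: 13:15-14:45, 15:45-19:00.
Elena ∩ Clara ∩ Emeka ∩ Freya: 13:15-14:45, 15:45-19:00.
Elena ∩ Clara ∩ Emeka ∩ Freya ∩ Oliver: 13:15-14:45, 15:45-16:15, 16:45-19:00.
So the common availability across everyone is 13:15-14:45, 15:45-16:15, 16:45-19:00.
Summing the common windows: 90 + 30 + 135 = 255 minutes.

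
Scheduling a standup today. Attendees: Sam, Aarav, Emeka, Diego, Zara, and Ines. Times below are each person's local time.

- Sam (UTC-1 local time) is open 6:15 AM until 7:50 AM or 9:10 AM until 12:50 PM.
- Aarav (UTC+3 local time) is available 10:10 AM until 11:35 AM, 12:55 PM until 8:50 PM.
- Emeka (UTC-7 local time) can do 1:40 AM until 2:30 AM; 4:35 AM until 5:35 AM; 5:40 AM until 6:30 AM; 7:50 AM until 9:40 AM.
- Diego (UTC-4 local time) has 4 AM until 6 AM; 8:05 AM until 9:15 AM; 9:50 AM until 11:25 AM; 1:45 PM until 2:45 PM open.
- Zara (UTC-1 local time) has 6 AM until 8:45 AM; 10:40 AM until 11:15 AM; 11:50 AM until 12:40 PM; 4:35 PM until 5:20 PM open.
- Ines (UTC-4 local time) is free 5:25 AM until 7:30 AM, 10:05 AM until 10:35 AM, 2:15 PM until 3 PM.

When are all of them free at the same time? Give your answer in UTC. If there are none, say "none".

Sam in UTC: 07:15-08:50, 10:10-13:50 (add 1h to convert from UTC-1).
Aarav in UTC: 07:10-08:35, 09:55-17:50 (subtract 3h to convert from UTC+3).
Emeka in UTC: 08:40-09:30, 11:35-12:35, 12:40-13:30, 14:50-16:40 (add 7h to convert from UTC-7).
Diego in UTC: 08:00-10:00, 12:05-13:15, 13:50-15:25, 17:45-18:45 (add 4h to convert from UTC-4).
Zara in UTC: 07:00-09:45, 11:40-12:15, 12:50-13:40, 17:35-18:20 (add 1h to convert from UTC-1).
Ines in UTC: 09:25-11:30, 14:05-14:35, 18:15-19:00 (add 4h to convert from UTC-4).
Sam ∩ Aarav: 07:15-08:35, 10:10-13:50.
Sam ∩ Aarav ∩ Emeka: 11:35-12:35, 12:40-13:30.
Sam ∩ Aarav ∩ Emeka ∩ Diego: 12:05-12:35, 12:40-13:15.
Sam ∩ Aarav ∩ Emeka ∩ Diego ∩ Zara: 12:05-12:15, 12:50-13:15.
Sam ∩ Aarav ∩ Emeka ∩ Diego ∩ Zara ∩ Ines: ∅.
There is no time when everyone is free.

none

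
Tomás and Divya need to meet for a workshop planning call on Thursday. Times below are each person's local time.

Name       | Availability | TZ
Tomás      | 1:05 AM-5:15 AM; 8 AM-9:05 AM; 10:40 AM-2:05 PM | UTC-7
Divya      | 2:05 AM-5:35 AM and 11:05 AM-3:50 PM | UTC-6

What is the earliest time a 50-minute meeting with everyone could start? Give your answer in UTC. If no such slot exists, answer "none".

Tomás in UTC: 08:05-12:15, 15:00-16:05, 17:40-21:05 (add 7h to convert from UTC-7).
Divya in UTC: 08:05-11:35, 17:05-21:50 (add 6h to convert from UTC-6).
Tomás ∩ Divya: 08:05-11:35, 17:40-21:05.
The first common window of at least 50 minutes is 08:05-11:35, so the earliest start is 08:05.

08:05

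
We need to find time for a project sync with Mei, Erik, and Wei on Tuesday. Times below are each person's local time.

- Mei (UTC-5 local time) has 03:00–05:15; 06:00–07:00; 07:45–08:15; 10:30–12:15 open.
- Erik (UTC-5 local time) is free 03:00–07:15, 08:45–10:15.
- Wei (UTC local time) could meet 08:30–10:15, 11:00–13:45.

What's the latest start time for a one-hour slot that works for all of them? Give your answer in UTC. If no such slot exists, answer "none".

11:00

Mei in UTC: 08:00-10:15, 11:00-12:00, 12:45-13:15, 15:30-17:15 (add 5h to convert from UTC-5).
Erik in UTC: 08:00-12:15, 13:45-15:15 (add 5h to convert from UTC-5).
Wei in UTC: 08:30-10:15, 11:00-13:45.
Mei ∩ Erik: 08:00-10:15, 11:00-12:00.
Mei ∩ Erik ∩ Wei: 08:30-10:15, 11:00-12:00.
Those are the intersection windows.
The last common window of at least 60 minutes is 11:00-12:00; a 60-minute meeting can start as late as 11:00 and still end by 12:00.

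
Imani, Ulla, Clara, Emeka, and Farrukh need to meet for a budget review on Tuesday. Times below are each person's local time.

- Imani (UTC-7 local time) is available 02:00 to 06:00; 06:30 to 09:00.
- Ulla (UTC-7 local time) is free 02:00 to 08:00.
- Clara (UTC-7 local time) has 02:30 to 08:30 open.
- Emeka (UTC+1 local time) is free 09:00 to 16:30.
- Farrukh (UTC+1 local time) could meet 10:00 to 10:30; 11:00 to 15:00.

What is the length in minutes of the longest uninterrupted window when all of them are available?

180

Imani in UTC: 09:00-13:00, 13:30-16:00 (add 7h to convert from UTC-7).
Ulla in UTC: 09:00-15:00 (add 7h to convert from UTC-7).
Clara in UTC: 09:30-15:30 (add 7h to convert from UTC-7).
Emeka in UTC: 08:00-15:30 (subtract 1h to convert from UTC+1).
Farrukh in UTC: 09:00-09:30, 10:00-14:00 (subtract 1h to convert from UTC+1).
Imani ∩ Ulla: 09:00-13:00, 13:30-15:00.
Imani ∩ Ulla ∩ Clara: 09:30-13:00, 13:30-15:00.
Imani ∩ Ulla ∩ Clara ∩ Emeka: 09:30-13:00, 13:30-15:00.
Imani ∩ Ulla ∩ Clara ∩ Emeka ∩ Farrukh: 10:00-13:00, 13:30-14:00.
Those are the intersection windows.
The longest is 10:00-13:00 at 180 minutes.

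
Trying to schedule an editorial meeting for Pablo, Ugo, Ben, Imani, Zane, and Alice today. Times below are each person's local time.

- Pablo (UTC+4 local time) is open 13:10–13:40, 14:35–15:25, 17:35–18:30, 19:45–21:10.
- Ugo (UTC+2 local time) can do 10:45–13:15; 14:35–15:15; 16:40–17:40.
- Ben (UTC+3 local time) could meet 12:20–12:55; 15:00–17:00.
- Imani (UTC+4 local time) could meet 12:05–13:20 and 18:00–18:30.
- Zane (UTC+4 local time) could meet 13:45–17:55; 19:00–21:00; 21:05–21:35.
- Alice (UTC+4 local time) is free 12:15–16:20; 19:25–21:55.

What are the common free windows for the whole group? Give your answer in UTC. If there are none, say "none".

Pablo in UTC: 09:10-09:40, 10:35-11:25, 13:35-14:30, 15:45-17:10 (subtract 4h to convert from UTC+4).
Ugo in UTC: 08:45-11:15, 12:35-13:15, 14:40-15:40 (subtract 2h to convert from UTC+2).
Ben in UTC: 09:20-09:55, 12:00-14:00 (subtract 3h to convert from UTC+3).
Imani in UTC: 08:05-09:20, 14:00-14:30 (subtract 4h to convert from UTC+4).
Zane in UTC: 09:45-13:55, 15:00-17:00, 17:05-17:35 (subtract 4h to convert from UTC+4).
Alice in UTC: 08:15-12:20, 15:25-17:55 (subtract 4h to convert from UTC+4).
Pablo ∩ Ugo: 09:10-09:40, 10:35-11:15.
Pablo ∩ Ugo ∩ Ben: 09:20-09:40.
Pablo ∩ Ugo ∩ Ben ∩ Imani: ∅.
Pablo ∩ Ugo ∩ Ben ∩ Imani ∩ Zane: ∅.
Pablo ∩ Ugo ∩ Ben ∩ Imani ∩ Zane ∩ Alice: ∅.
There is no time when everyone is free.

none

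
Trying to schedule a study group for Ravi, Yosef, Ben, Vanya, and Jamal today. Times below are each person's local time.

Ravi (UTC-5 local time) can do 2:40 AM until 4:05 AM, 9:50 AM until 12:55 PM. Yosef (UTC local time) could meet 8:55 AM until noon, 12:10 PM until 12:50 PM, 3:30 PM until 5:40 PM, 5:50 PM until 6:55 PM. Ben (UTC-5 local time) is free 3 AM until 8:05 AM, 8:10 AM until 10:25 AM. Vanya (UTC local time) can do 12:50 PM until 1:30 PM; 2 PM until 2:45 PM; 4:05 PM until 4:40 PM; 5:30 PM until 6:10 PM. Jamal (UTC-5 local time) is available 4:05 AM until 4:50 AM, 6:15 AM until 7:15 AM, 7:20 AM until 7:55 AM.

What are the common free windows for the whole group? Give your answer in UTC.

none

Ravi in UTC: 07:40-09:05, 14:50-17:55 (add 5h to convert from UTC-5).
Yosef in UTC: 08:55-12:00, 12:10-12:50, 15:30-17:40, 17:50-18:55.
Ben in UTC: 08:00-13:05, 13:10-15:25 (add 5h to convert from UTC-5).
Vanya in UTC: 12:50-13:30, 14:00-14:45, 16:05-16:40, 17:30-18:10.
Jamal in UTC: 09:05-09:50, 11:15-12:15, 12:20-12:55 (add 5h to convert from UTC-5).
Ravi ∩ Yosef: 08:55-09:05, 15:30-17:40, 17:50-17:55.
Ravi ∩ Yosef ∩ Ben: 08:55-09:05.
Ravi ∩ Yosef ∩ Ben ∩ Vanya: ∅.
Ravi ∩ Yosef ∩ Ben ∩ Vanya ∩ Jamal: ∅.
There is no time when everyone is free.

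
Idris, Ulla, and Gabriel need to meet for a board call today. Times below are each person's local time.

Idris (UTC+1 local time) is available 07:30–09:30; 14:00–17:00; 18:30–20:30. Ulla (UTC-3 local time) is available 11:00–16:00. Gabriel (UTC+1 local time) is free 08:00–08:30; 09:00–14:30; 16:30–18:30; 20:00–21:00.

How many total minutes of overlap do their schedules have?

Idris in UTC: 06:30-08:30, 13:00-16:00, 17:30-19:30 (subtract 1h to convert from UTC+1).
Ulla in UTC: 14:00-19:00 (add 3h to convert from UTC-3).
Gabriel in UTC: 07:00-07:30, 08:00-13:30, 15:30-17:30, 19:00-20:00 (subtract 1h to convert from UTC+1).
Idris ∩ Ulla: 14:00-16:00, 17:30-19:00.
Idris ∩ Ulla ∩ Gabriel: 15:30-16:00.
That's a single block of 30 minutes.

30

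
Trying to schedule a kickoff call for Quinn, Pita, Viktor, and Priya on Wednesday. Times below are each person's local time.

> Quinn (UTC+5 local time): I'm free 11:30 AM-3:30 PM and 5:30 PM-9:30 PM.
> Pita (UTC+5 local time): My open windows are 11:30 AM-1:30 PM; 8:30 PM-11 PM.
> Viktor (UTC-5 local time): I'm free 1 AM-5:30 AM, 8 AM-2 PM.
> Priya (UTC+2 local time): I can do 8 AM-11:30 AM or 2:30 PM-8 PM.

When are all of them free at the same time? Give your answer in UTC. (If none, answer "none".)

06:30-08:30, 15:30-16:30

Quinn in UTC: 06:30-10:30, 12:30-16:30 (subtract 5h to convert from UTC+5).
Pita in UTC: 06:30-08:30, 15:30-18:00 (subtract 5h to convert from UTC+5).
Viktor in UTC: 06:00-10:30, 13:00-19:00 (add 5h to convert from UTC-5).
Priya in UTC: 06:00-09:30, 12:30-18:00 (subtract 2h to convert from UTC+2).
Quinn ∩ Pita: 06:30-08:30, 15:30-16:30.
Quinn ∩ Pita ∩ Viktor: 06:30-08:30, 15:30-16:30.
Quinn ∩ Pita ∩ Viktor ∩ Priya: 06:30-08:30, 15:30-16:30.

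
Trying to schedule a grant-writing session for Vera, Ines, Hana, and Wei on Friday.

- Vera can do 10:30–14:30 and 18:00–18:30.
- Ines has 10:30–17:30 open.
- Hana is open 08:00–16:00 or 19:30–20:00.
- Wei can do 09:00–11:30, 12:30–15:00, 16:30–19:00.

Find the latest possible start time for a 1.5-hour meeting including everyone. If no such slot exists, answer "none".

Vera ∩ Ines: 10:30-14:30.
Vera ∩ Ines ∩ Hana: 10:30-14:30.
Vera ∩ Ines ∩ Hana ∩ Wei: 10:30-11:30, 12:30-14:30.
The last common window of at least 90 minutes is 12:30-14:30; a 90-minute meeting can start as late as 13:00 and still end by 14:30.

13:00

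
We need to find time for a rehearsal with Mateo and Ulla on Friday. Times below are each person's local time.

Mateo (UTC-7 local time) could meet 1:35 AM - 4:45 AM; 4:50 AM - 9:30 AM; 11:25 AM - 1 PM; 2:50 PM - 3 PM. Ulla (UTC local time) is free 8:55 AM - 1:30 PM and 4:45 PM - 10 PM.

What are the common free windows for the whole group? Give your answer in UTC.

08:55-11:45, 11:50-13:30, 18:25-20:00, 21:50-22:00

Mateo in UTC: 08:35-11:45, 11:50-16:30, 18:25-20:00, 21:50-22:00 (add 7h to convert from UTC-7).
Ulla in UTC: 08:55-13:30, 16:45-22:00.
Mateo ∩ Ulla: 08:55-11:45, 11:50-13:30, 18:25-20:00, 21:50-22:00.
Those are the intersection windows.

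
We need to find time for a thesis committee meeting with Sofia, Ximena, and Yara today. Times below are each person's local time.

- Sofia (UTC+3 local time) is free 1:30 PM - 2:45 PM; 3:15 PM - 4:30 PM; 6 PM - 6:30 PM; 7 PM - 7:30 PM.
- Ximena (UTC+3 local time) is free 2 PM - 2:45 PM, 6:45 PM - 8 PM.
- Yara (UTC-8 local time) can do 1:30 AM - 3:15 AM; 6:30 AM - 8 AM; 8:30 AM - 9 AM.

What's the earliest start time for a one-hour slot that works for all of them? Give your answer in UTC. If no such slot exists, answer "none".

none

Sofia in UTC: 10:30-11:45, 12:15-13:30, 15:00-15:30, 16:00-16:30 (subtract 3h to convert from UTC+3).
Ximena in UTC: 11:00-11:45, 15:45-17:00 (subtract 3h to convert from UTC+3).
Yara in UTC: 09:30-11:15, 14:30-16:00, 16:30-17:00 (add 8h to convert from UTC-8).
Sofia ∩ Ximena: 11:00-11:45, 16:00-16:30.
Sofia ∩ Ximena ∩ Yara: 11:00-11:15.
No common window is at least 60 minutes long.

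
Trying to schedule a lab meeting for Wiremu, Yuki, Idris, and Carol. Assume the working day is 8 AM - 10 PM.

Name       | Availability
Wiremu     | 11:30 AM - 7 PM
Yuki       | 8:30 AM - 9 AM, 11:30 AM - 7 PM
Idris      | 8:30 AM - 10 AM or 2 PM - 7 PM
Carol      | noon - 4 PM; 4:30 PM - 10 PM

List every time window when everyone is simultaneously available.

14:00-16:00, 16:30-19:00

Wiremu ∩ Yuki: 11:30-19:00.
Wiremu ∩ Yuki ∩ Idris: 14:00-19:00.
Wiremu ∩ Yuki ∩ Idris ∩ Carol: 14:00-16:00, 16:30-19:00.
Those are the intersection windows.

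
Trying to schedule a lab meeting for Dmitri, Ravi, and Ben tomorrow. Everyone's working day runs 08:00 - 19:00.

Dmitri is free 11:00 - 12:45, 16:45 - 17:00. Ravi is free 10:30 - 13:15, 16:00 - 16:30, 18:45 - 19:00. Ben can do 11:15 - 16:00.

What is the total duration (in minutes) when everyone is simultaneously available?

90

Dmitri ∩ Ravi: 11:00-12:45.
Dmitri ∩ Ravi ∩ Ben: 11:15-12:45.
So the common availability across everyone is 11:15-12:45.
That's a single block of 90 minutes.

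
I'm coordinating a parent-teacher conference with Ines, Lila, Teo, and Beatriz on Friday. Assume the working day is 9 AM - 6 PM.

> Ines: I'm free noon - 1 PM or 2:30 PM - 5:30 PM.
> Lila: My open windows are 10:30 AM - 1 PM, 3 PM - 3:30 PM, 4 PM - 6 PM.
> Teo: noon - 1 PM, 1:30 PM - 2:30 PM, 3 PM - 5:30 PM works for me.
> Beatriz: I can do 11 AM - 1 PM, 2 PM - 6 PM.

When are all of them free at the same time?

12:00-13:00, 15:00-15:30, 16:00-17:30

Ines ∩ Lila: 12:00-13:00, 15:00-15:30, 16:00-17:30.
Ines ∩ Lila ∩ Teo: 12:00-13:00, 15:00-15:30, 16:00-17:30.
Ines ∩ Lila ∩ Teo ∩ Beatriz: 12:00-13:00, 15:00-15:30, 16:00-17:30.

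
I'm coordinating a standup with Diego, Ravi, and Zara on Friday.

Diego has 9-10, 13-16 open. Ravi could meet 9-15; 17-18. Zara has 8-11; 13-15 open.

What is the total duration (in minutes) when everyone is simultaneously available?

Diego ∩ Ravi: 09:00-10:00, 13:00-15:00.
Diego ∩ Ravi ∩ Zara: 09:00-10:00, 13:00-15:00.
Summing the common windows: 60 + 120 = 180 minutes.

180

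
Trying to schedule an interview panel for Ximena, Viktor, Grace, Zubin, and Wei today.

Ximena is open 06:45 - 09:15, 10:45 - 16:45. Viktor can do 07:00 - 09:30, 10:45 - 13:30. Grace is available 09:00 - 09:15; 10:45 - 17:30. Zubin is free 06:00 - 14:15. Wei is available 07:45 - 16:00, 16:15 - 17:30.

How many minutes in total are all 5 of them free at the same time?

Ximena ∩ Viktor: 07:00-09:15, 10:45-13:30.
Ximena ∩ Viktor ∩ Grace: 09:00-09:15, 10:45-13:30.
Ximena ∩ Viktor ∩ Grace ∩ Zubin: 09:00-09:15, 10:45-13:30.
Ximena ∩ Viktor ∩ Grace ∩ Zubin ∩ Wei: 09:00-09:15, 10:45-13:30.
Those are the intersection windows.
Summing the common windows: 15 + 165 = 180 minutes.

180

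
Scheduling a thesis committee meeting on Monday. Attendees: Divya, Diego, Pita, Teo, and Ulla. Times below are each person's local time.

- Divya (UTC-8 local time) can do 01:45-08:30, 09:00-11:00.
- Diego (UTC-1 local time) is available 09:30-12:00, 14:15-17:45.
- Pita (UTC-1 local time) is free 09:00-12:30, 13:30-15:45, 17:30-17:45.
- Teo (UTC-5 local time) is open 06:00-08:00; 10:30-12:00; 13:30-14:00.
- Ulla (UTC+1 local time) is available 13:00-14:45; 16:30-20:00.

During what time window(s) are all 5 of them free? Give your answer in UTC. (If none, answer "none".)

12:00-13:00, 15:30-16:30, 18:30-18:45

Divya in UTC: 09:45-16:30, 17:00-19:00 (add 8h to convert from UTC-8).
Diego in UTC: 10:30-13:00, 15:15-18:45 (add 1h to convert from UTC-1).
Pita in UTC: 10:00-13:30, 14:30-16:45, 18:30-18:45 (add 1h to convert from UTC-1).
Teo in UTC: 11:00-13:00, 15:30-17:00, 18:30-19:00 (add 5h to convert from UTC-5).
Ulla in UTC: 12:00-13:45, 15:30-19:00 (subtract 1h to convert from UTC+1).
Divya ∩ Diego: 10:30-13:00, 15:15-16:30, 17:00-18:45.
Divya ∩ Diego ∩ Pita: 10:30-13:00, 15:15-16:30, 18:30-18:45.
Divya ∩ Diego ∩ Pita ∩ Teo: 11:00-13:00, 15:30-16:30, 18:30-18:45.
Divya ∩ Diego ∩ Pita ∩ Teo ∩ Ulla: 12:00-13:00, 15:30-16:30, 18:30-18:45.
So the common availability across everyone is 12:00-13:00, 15:30-16:30, 18:30-18:45.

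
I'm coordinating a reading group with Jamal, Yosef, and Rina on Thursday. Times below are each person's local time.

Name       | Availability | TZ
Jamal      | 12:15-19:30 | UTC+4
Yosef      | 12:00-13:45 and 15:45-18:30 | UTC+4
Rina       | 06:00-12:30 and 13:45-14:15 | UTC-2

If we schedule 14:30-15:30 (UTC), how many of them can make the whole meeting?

1

Jamal in UTC: 08:15-15:30 (subtract 4h to convert from UTC+4).
Yosef in UTC: 08:00-09:45, 11:45-14:30 (subtract 4h to convert from UTC+4).
Rina in UTC: 08:00-14:30, 15:45-16:15 (add 2h to convert from UTC-2).
Jamal can make the full 14:30-15:30 slot — that's 1.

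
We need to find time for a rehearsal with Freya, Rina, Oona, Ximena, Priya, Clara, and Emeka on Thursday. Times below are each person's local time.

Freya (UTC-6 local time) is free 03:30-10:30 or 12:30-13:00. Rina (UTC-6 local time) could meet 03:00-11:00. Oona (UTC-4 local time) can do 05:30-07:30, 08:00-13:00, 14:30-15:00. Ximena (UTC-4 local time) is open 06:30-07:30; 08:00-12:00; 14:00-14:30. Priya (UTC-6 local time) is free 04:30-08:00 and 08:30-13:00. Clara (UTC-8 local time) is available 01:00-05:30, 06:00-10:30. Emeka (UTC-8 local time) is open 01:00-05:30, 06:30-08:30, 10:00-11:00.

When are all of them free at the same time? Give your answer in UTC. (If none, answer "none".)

10:30-11:30, 12:00-13:30, 14:30-16:00

Freya in UTC: 09:30-16:30, 18:30-19:00 (add 6h to convert from UTC-6).
Rina in UTC: 09:00-17:00 (add 6h to convert from UTC-6).
Oona in UTC: 09:30-11:30, 12:00-17:00, 18:30-19:00 (add 4h to convert from UTC-4).
Ximena in UTC: 10:30-11:30, 12:00-16:00, 18:00-18:30 (add 4h to convert from UTC-4).
Priya in UTC: 10:30-14:00, 14:30-19:00 (add 6h to convert from UTC-6).
Clara in UTC: 09:00-13:30, 14:00-18:30 (add 8h to convert from UTC-8).
Emeka in UTC: 09:00-13:30, 14:30-16:30, 18:00-19:00 (add 8h to convert from UTC-8).
Freya ∩ Rina: 09:30-16:30.
Freya ∩ Rina ∩ Oona: 09:30-11:30, 12:00-16:30.
Freya ∩ Rina ∩ Oona ∩ Ximena: 10:30-11:30, 12:00-16:00.
Freya ∩ Rina ∩ Oona ∩ Ximena ∩ Priya: 10:30-11:30, 12:00-14:00, 14:30-16:00.
Freya ∩ Rina ∩ Oona ∩ Ximena ∩ Priya ∩ Clara: 10:30-11:30, 12:00-13:30, 14:30-16:00.
Freya ∩ Rina ∩ Oona ∩ Ximena ∩ Priya ∩ Clara ∩ Emeka: 10:30-11:30, 12:00-13:30, 14:30-16:00.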